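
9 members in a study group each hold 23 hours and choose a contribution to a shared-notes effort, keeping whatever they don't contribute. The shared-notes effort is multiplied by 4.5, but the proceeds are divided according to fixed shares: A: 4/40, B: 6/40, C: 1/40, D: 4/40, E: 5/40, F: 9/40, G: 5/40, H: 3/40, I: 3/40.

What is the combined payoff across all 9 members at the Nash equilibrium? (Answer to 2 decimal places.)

287.50 hours

For player j, contributing a unit is worthwhile iff 4.5 × (j's share) ≥ 1, i.e. iff j's share is at least 0.2222.
The only share above 0.2222 is F's 9/40, contributing 23; the remaining 8 contribute 0. Total contributed: 23.
The shared-notes effort pays out 4.5 × 23 = 103.50 in total (split across the unequal shares, but the aggregate is all that matters for the group sum).
The 8 free-riders keep 23 each, adding 184. Group total = 184 + 103.50 = 287.50.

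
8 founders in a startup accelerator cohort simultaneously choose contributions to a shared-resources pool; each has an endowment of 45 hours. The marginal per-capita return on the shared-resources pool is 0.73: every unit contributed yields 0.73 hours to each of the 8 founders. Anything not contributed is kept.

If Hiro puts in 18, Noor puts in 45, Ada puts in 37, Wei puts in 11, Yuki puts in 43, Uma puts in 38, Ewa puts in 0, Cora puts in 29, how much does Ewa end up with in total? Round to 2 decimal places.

206.33 hours

Total contributed: 18 + 45 + 37 + 11 + 43 + 38 + 0 + 29 = 221.
Each receives 0.73 × 221 = 161.33 from the shared-resources pool.
Ewa keeps 45 − 0 = 45, so Ewa's payoff is 45 + 161.33 = 206.33.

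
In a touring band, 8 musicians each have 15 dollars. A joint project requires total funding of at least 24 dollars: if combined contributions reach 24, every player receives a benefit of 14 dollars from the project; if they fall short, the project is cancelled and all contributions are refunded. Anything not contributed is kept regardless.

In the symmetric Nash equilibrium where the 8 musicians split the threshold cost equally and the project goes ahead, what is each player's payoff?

26 dollars

Equal share of the threshold: 24/8 = 3.
At this profile no one gains by cutting their contribution: any cut drops the total below 24, the project is cancelled, contributions are refunded, and the deviator ends with 15, which is less than 15 − 3 + 14 = 26. Contributing more than 3 just wastes the excess. So contributing exactly 3 is a best response.
Each player's payoff: 15 − 3 + 14 = 26.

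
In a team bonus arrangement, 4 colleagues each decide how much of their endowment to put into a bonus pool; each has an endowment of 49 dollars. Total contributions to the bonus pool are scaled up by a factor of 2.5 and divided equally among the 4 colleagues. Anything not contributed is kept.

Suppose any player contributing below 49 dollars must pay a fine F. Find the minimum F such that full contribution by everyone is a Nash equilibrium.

Given the others contribute fully, the best deviation is to contribute 0 (any partial contribution still incurs the fine and gives up units whose private return 0.6250 is below 1).
Deviating from 49 to 0 saves 49 dollars but forfeits the deviator's share of the drop in the bonus pool: 2.5/4 × 49 = 30.62.
So the deviation gain is 49 − 30.62 = 18.38, and the fine must be at least 18.38 dollars to wipe it out.

18.38 dollars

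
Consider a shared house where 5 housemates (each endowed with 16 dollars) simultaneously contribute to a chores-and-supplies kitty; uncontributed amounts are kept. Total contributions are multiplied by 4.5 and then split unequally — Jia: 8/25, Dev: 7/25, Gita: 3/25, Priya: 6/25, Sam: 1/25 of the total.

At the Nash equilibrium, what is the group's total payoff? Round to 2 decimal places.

Player j's private return per contributed unit is 4.5 × (j's share). Contributing is weakly dominant for j when that share is at least 1/4.5 = 0.2222, and contributing 0 is dominant otherwise.
Jia, Dev and Priya clear that bar, contributing 16 each; the remaining 2 contribute 0. Total contributed: 48.
The chores-and-supplies kitty pays out 4.5 × 48 = 216.00 in total (split across the unequal shares, but the aggregate is all that matters for the group sum).
The 2 free-riders keep 16 each, adding 32. Group total = 32 + 216.00 = 248.00.

248.00 dollars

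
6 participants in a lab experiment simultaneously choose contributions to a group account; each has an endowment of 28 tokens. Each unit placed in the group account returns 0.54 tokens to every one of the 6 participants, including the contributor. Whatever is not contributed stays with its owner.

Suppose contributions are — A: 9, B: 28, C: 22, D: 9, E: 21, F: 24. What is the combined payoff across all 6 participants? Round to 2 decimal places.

421.12 tokens

Total contributed: 9 + 28 + 22 + 9 + 21 + 24 = 113; total kept: 6 × 28 − 113 = 55.
The group account pays out 0.54 × 6 × 113 = 366.12 in aggregate.
Group total = 55 + 366.12 = 421.12.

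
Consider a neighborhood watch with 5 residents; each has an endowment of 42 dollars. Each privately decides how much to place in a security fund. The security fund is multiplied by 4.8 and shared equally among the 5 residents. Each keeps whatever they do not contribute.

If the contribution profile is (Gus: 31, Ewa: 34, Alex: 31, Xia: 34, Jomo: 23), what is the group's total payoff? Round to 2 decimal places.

791.40 dollars

Total contributed: 31 + 34 + 31 + 34 + 23 = 153; total kept: 5 × 42 − 153 = 57.
The security fund pays out 4.8 × 153 = 734.40 in aggregate.
Group total = 57 + 734.40 = 791.40.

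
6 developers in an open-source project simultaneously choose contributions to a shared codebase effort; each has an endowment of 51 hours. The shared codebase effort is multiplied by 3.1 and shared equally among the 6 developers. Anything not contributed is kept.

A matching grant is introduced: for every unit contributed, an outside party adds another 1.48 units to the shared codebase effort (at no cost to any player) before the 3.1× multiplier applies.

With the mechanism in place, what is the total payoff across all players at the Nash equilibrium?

2352.53 hours

The effective private return per unit is now 3.1 × 2.48 / 6 = 1.2813 > 1, so every player's dominant strategy flips to full contribution.
At the Nash equilibrium everyone contributes 51. Group total payoff = 3.1 × 2.48 × 306 = 2352.53.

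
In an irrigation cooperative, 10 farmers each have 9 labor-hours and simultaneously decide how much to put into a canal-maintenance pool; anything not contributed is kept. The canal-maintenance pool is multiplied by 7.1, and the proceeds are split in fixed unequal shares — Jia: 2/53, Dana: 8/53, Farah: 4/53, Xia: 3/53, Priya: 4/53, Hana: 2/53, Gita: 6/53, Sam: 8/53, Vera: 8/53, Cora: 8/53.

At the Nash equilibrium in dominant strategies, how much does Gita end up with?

A player with share s gets back 7.1·s per unit contributed, so full contribution is dominant for anyone with s > 1/7.1 = 0.1408 and zero contribution is dominant for anyone below.
Dana, Sam, Vera and Cora are above the threshold, contributing 9 each; the remaining 6 contribute 0. Total contributed: 36.
Gita keeps 9 and receives 7.1 × 36 × 6/53 = 28.94 from the canal-maintenance pool, for a payoff of 37.94.

37.94 labor-hours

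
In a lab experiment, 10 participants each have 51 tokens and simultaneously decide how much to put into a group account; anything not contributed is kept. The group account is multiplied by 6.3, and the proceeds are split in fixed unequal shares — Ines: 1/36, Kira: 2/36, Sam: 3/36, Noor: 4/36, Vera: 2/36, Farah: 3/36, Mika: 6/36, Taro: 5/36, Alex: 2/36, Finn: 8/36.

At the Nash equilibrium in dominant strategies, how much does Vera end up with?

For player j, contributing a unit is worthwhile iff 6.3 × (j's share) ≥ 1, i.e. iff j's share is at least 0.1587.
The shares above 0.1587 belong to Mika and Finn, contributing 51 each; the remaining 8 contribute 0. Total contributed: 102.
Vera keeps 51 and receives 6.3 × 102 × 2/36 = 35.70 from the group account, for a payoff of 86.70.

86.70 tokens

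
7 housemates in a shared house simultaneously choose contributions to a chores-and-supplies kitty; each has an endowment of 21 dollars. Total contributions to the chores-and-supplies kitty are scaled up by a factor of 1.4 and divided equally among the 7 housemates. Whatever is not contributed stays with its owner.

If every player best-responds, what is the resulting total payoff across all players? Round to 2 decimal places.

147.00 dollars

Each contributed unit returns 1.4/7 = 0.2000 to its contributor — below 1 — so contributing 0 is dominant for every player. At the Nash equilibrium everyone keeps their 21, and the group total is 7 × 21 = 147.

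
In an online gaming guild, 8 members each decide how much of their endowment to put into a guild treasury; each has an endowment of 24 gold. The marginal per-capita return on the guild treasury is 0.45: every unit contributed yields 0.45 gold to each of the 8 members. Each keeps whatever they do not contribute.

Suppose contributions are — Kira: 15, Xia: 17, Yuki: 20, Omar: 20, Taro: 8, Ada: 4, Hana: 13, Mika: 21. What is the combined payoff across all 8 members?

498.80 gold

Total contributed: 15 + 17 + 20 + 20 + 8 + 4 + 13 + 21 = 118; total kept: 8 × 24 − 118 = 74.
The guild treasury pays out 0.45 × 8 × 118 = 424.80 in aggregate.
Group total = 74 + 424.80 = 498.80.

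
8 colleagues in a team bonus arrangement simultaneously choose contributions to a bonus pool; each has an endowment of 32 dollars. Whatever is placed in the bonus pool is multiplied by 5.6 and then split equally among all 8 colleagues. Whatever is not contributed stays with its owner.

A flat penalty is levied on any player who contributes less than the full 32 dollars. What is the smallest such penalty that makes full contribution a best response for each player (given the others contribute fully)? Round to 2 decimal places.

9.60 dollars

Given the others contribute fully, the best deviation is to contribute 0 (any partial contribution still incurs the fine and gives up units whose private return 0.7000 is below 1).
Deviating from 32 to 0 saves 32 dollars but forfeits the deviator's share of the drop in the bonus pool: 5.6/8 × 32 = 22.40.
So the deviation gain is 32 − 22.40 = 9.60, and the fine must be at least 9.60 dollars to wipe it out.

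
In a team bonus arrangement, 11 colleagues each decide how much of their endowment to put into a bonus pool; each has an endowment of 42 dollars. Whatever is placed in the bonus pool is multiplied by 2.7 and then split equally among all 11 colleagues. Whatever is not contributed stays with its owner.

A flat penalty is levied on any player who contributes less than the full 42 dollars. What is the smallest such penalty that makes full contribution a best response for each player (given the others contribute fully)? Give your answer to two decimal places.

31.69 dollars

Given the others contribute fully, the best deviation is to contribute 0 (any partial contribution still incurs the fine and gives up units whose private return 0.2455 is below 1).
Deviating from 42 to 0 saves 42 dollars but forfeits the deviator's share of the drop in the bonus pool: 2.7/11 × 42 = 10.31.
So the deviation gain is 42 − 10.31 = 31.69, and the fine must be at least 31.69 dollars to wipe it out.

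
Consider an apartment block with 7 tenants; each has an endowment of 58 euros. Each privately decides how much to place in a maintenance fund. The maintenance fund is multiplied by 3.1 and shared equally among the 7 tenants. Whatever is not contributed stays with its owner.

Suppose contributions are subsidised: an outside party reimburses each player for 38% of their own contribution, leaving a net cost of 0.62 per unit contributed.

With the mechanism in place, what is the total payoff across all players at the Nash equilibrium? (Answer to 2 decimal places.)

Even with the mechanism, each unit contributed returns only (3.1/7) / 0.62 = 0.7143 per unit of net cost, so contributing nothing is still dominant.
At the Nash equilibrium no one contributes; group total payoff = 7 × 58 = 406.

406.00 euros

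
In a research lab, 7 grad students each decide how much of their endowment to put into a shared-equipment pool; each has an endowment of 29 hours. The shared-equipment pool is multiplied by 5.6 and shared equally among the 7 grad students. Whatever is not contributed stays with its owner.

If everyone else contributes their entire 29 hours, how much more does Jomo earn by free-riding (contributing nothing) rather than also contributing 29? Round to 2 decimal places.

Switching from a contribution of 29 to 0 lets Jomo keep an extra 29 hours, but lowers the shared-equipment pool by 29, which costs Jomo their own share of that drop: 5.6/7 × 29 = 23.20.
Net gain = 29 − 23.20 = 5.80. The private return per contributed unit (0.8000) is below 1, so free-riding is indeed the best response regardless of what the others do.

5.80 hours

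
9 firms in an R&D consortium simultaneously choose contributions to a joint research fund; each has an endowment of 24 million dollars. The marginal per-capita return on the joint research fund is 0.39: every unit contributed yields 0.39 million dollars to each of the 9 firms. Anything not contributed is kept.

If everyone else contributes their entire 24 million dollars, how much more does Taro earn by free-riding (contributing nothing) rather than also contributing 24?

Switching from a contribution of 24 to 0 lets Taro keep an extra 24 million dollars, but lowers the joint research fund by 24, which costs Taro their own share of that drop: 0.39 × 24 = 9.36.
Net gain = 24 − 9.36 = 14.64. The private return per contributed unit (0.39) is below 1, so free-riding is indeed the best response regardless of what the others do.

14.64 million dollars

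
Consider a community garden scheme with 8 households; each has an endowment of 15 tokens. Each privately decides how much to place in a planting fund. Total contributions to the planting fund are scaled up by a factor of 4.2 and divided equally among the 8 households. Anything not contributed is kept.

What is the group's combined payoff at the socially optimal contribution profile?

Each contributed unit returns 4.200 to the group as a whole (0.5250 to each of 8 players), which exceeds 1, so the social optimum is full contribution: group total = 4.200 × 120 = 504.00.

504.00 tokens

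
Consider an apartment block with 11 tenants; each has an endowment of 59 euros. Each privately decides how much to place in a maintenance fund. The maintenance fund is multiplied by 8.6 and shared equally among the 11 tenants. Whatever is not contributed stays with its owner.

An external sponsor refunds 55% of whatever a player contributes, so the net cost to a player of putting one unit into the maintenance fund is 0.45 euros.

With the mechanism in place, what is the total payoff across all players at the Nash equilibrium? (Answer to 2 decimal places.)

The effective private return per unit is now (8.6/11) / 0.45 = 1.7374 > 1, so every player's dominant strategy flips to full contribution.
So the Nash equilibrium is full contribution by all 11; the group earns 11 × (59 × 0.55 + 8.6 × 59) = 5938.35.

5938.35 euros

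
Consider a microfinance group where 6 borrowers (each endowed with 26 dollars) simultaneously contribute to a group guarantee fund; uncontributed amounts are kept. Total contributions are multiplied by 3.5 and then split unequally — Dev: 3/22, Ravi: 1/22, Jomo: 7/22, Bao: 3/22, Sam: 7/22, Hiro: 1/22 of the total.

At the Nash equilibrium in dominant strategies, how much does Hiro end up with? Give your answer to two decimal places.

A player with share s gets back 3.5·s per unit contributed, so full contribution is dominant for anyone with s > 1/3.5 = 0.2857 and zero contribution is dominant for anyone below.
Jomo and Sam clear that bar, contributing 26 each; the remaining 4 contribute 0. Total contributed: 52.
Hiro keeps 26 and receives 3.5 × 52 × 1/22 = 8.27 from the group guarantee fund, for a payoff of 34.27.

34.27 dollars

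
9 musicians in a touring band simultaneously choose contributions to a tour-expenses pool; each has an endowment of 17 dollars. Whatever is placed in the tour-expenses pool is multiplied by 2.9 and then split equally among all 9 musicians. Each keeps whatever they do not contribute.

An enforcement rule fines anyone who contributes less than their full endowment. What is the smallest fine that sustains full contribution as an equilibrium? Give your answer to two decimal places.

11.52 dollars

Given the others contribute fully, the best deviation is to contribute 0 (any partial contribution still incurs the fine and gives up units whose private return 0.3222 is below 1).
Deviating from 17 to 0 saves 17 dollars but forfeits the deviator's share of the drop in the tour-expenses pool: 2.9/9 × 17 = 5.48.
So the deviation gain is 17 − 5.48 = 11.52, and the fine must be at least 11.52 dollars to wipe it out.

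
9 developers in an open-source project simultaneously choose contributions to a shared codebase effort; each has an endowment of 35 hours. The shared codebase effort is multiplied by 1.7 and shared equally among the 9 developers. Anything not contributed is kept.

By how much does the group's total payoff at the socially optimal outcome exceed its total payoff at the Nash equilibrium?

Each contributed unit returns 1.7/9 = 0.1889 to its contributor — below 1 — so contributing 0 is dominant for every player. At the Nash equilibrium everyone keeps their 35, and the group total is 9 × 35 = 315.
Each contributed unit returns 1.700 to the group as a whole (0.1889 to each of 9 players), which exceeds 1, so the social optimum is full contribution: group total = 1.700 × 315 = 535.50.
Efficiency loss = 535.50 − 315 = 220.50.

220.50 hours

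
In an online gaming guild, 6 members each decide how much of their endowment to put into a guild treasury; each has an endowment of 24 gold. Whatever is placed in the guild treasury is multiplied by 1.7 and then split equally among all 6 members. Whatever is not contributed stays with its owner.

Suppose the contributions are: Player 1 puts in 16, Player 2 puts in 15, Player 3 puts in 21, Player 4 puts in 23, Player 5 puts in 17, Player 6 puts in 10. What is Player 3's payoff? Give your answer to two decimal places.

31.90 gold

Total contributed: 16 + 15 + 21 + 23 + 17 + 10 = 102.
Each receives 1.7 × 102 / 6 = 28.90 from the guild treasury.
Player 3 keeps 24 − 21 = 3, so Player 3's payoff is 3 + 28.90 = 31.90.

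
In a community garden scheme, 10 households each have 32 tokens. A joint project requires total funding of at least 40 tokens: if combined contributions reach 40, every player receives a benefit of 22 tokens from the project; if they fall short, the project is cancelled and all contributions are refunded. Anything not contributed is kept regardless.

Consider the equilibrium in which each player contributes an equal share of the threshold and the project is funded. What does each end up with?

Equal share of the threshold: 40/10 = 4.
At this profile no one gains by cutting their contribution: any cut drops the total below 40, the project is cancelled, contributions are refunded, and the deviator ends with 32, which is less than 32 − 4 + 22 = 50. Contributing more than 4 just wastes the excess. So contributing exactly 4 is a best response.
Each player's payoff: 32 − 4 + 22 = 50.

50 tokens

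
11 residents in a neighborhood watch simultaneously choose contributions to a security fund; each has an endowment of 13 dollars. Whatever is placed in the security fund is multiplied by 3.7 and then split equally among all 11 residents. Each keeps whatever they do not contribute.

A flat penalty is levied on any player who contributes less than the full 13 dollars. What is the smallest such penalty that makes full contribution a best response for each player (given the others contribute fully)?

Given the others contribute fully, the best deviation is to contribute 0 (any partial contribution still incurs the fine and gives up units whose private return 0.3364 is below 1).
Deviating from 13 to 0 saves 13 dollars but forfeits the deviator's share of the drop in the security fund: 3.7/11 × 13 = 4.37.
So the deviation gain is 13 − 4.37 = 8.63, and the fine must be at least 8.63 dollars to wipe it out.

8.63 dollars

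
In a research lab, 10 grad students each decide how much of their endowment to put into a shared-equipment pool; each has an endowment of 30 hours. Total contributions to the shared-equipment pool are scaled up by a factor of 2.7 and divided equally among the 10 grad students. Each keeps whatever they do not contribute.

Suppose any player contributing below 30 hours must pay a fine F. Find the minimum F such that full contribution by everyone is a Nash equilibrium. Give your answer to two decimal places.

Given the others contribute fully, the best deviation is to contribute 0 (any partial contribution still incurs the fine and gives up units whose private return 0.2700 is below 1).
Deviating from 30 to 0 saves 30 hours but forfeits the deviator's share of the drop in the shared-equipment pool: 2.7/10 × 30 = 8.10.
So the deviation gain is 30 − 8.10 = 21.90, and the fine must be at least 21.90 hours to wipe it out.

21.90 hours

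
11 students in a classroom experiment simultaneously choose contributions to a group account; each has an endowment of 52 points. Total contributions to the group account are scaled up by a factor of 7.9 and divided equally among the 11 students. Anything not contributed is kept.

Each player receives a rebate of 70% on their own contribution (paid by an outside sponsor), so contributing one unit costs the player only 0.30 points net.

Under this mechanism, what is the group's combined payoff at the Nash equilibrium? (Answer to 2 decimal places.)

4919.20 points

The effective private return per unit is now (7.9/11) / 0.30 = 2.3939 > 1, so every player's dominant strategy flips to full contribution.
So the Nash equilibrium is full contribution by all 11; the group earns 11 × (52 × 0.70 + 7.9 × 52) = 4919.20.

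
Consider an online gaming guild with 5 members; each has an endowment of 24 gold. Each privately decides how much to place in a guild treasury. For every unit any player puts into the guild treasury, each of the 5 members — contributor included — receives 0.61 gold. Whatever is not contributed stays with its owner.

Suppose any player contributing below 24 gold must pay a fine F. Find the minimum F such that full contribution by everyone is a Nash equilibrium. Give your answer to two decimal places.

9.36 gold

Given the others contribute fully, the best deviation is to contribute 0 (any partial contribution still incurs the fine and gives up units whose private return 0.61 is below 1).
Deviating from 24 to 0 saves 24 gold but forfeits the deviator's share of the drop in the guild treasury: 0.61 × 24 = 14.64.
So the deviation gain is 24 − 14.64 = 9.36, and the fine must be at least 9.36 gold to wipe it out.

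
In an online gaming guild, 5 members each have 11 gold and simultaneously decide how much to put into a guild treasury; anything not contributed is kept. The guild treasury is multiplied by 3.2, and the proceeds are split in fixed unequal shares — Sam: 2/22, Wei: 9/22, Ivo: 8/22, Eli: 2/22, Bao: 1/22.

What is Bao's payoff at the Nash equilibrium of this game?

14.20 gold

Player j's private return per contributed unit is 3.2 × (j's share). Contributing is weakly dominant for j when that share is at least 1/3.2 = 0.3125, and contributing 0 is dominant otherwise.
The shares above 0.3125 belong to Wei and Ivo, contributing 11 each; the remaining 3 contribute 0. Total contributed: 22.
Bao keeps 11 and receives 3.2 × 22 × 1/22 = 3.20 from the guild treasury, for a payoff of 14.20.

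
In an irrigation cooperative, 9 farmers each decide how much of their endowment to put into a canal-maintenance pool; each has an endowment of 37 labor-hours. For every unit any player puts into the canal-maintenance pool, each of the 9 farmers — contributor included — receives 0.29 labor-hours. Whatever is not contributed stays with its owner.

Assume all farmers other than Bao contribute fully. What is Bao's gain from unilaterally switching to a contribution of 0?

26.27 labor-hours

Switching from a contribution of 37 to 0 lets Bao keep an extra 37 labor-hours, but lowers the canal-maintenance pool by 37, which costs Bao their own share of that drop: 0.29 × 37 = 10.73.
Net gain = 37 − 10.73 = 26.27. The private return per contributed unit (0.29) is below 1, so free-riding is indeed the best response regardless of what the others do.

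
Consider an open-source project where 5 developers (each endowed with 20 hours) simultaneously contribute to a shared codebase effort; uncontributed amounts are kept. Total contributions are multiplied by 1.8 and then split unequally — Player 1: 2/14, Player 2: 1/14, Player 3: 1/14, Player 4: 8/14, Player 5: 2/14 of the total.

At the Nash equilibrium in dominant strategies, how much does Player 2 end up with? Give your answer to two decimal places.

For player j, contributing a unit is worthwhile iff 1.8 × (j's share) ≥ 1, i.e. iff j's share is at least 0.5556.
The only share above 0.5556 is Player 4's 8/14, contributing 20; the remaining 4 contribute 0. Total contributed: 20.
Player 2 keeps 20 and receives 1.8 × 20 × 1/14 = 2.57 from the shared codebase effort, for a payoff of 22.57.

22.57 hours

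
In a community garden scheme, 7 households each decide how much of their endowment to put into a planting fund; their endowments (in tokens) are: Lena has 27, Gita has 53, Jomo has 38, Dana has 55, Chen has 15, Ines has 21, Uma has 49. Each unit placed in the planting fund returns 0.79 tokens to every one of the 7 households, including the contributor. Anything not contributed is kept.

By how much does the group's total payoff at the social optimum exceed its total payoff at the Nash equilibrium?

1168.74 tokens

The private return per contributed unit is 0.79 < 1 for everyone, so the Nash equilibrium is zero contribution and the group total is Σ E_j = 27 + 53 + 38 + 55 + 15 + 21 + 49 = 258.
Each contributed unit returns 5.530 to the group, so the social optimum is full contribution by everyone: group total = 5.530 × 258 = 1426.74.
Efficiency loss = (5.530 − 1) × 258 = 1168.74.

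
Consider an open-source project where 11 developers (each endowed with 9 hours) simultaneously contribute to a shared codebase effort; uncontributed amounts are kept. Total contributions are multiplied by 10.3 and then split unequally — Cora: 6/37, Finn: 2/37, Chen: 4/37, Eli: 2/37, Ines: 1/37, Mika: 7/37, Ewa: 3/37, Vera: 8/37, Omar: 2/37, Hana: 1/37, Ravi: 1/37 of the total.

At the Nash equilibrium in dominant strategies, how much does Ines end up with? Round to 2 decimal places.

Each unit j contributes comes back to j as 10.3 × (j's share), so j prefers to contribute only if that share exceeds 1/10.3 = 0.0971; otherwise keeping the unit dominates.
The shares above 0.0971 belong to Cora, Chen, Mika and Vera, contributing 9 each; the remaining 7 contribute 0. Total contributed: 36.
Ines keeps 9 and receives 10.3 × 36 × 1/37 = 10.02 from the shared codebase effort, for a payoff of 19.02.

19.02 hours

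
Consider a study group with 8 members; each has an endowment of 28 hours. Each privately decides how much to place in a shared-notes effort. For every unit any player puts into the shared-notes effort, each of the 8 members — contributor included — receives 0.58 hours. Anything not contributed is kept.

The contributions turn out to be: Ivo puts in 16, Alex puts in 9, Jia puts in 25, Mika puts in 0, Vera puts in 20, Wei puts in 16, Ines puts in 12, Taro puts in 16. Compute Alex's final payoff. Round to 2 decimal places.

Total contributed: 16 + 9 + 25 + 0 + 20 + 16 + 12 + 16 = 114.
Each receives 0.58 × 114 = 66.12 from the shared-notes effort.
Alex keeps 28 − 9 = 19, so Alex's payoff is 19 + 66.12 = 85.12.

85.12 hours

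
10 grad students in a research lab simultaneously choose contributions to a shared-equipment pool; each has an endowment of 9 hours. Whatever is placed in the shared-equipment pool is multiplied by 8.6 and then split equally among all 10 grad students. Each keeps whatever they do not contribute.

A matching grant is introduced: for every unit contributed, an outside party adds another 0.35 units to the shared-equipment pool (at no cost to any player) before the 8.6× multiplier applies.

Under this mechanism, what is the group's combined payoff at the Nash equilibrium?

1044.90 hours

Under the mechanism each unit contributed yields 8.6 × 1.35 / 10 = 1.1610 back to its contributor per unit of net cost, which exceeds 1, making full contribution the dominant choice for everyone.
So the Nash equilibrium is full contribution by all 10; the group earns 8.6 × 1.35 × 90 = 1044.90.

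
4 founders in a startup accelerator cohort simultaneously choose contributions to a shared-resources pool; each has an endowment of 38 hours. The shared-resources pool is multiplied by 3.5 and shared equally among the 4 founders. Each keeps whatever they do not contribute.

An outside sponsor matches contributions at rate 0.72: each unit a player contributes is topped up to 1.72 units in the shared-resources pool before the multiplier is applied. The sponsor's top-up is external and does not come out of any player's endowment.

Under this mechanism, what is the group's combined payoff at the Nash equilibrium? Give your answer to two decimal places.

915.04 hours

With the mechanism, a contributed unit returns 3.5 × 1.72 / 4 = 1.5050 per unit of net cost to the contributor — now above 1 — so contributing fully is weakly dominant for every player.
At the Nash equilibrium everyone contributes 38. Group total payoff = 3.5 × 1.72 × 152 = 915.04.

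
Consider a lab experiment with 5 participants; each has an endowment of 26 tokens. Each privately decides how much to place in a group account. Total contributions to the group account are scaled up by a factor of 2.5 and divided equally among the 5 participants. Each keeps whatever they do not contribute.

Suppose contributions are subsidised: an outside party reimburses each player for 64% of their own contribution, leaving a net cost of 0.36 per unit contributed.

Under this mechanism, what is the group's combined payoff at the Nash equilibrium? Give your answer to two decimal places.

408.20 tokens

Under the mechanism each unit contributed yields (2.5/5) / 0.36 = 1.3889 back to its contributor per unit of net cost, which exceeds 1, making full contribution the dominant choice for everyone.
So the Nash equilibrium is full contribution by all 5; the group earns 5 × (26 × 0.64 + 2.5 × 26) = 408.20.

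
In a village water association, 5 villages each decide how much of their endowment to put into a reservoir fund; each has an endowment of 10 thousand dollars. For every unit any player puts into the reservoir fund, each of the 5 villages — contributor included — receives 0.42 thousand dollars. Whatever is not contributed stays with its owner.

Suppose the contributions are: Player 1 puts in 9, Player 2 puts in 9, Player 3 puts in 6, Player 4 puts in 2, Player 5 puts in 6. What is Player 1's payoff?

Total contributed: 9 + 9 + 6 + 2 + 6 = 32.
Each receives 0.42 × 32 = 13.44 from the reservoir fund.
Player 1 keeps 10 − 9 = 1, so Player 1's payoff is 1 + 13.44 = 14.44.

14.44 thousand dollars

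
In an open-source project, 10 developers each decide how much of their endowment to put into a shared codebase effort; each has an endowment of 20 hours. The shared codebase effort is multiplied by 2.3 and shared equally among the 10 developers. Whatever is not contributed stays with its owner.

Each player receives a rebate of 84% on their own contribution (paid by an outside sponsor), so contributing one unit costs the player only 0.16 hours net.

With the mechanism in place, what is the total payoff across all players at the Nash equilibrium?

628.00 hours

Under the mechanism each unit contributed yields (2.3/10) / 0.16 = 1.4375 back to its contributor per unit of net cost, which exceeds 1, making full contribution the dominant choice for everyone.
At the Nash equilibrium everyone contributes 20. Group total payoff = 10 × (20 × 0.84 + 2.3 × 20) = 628.00.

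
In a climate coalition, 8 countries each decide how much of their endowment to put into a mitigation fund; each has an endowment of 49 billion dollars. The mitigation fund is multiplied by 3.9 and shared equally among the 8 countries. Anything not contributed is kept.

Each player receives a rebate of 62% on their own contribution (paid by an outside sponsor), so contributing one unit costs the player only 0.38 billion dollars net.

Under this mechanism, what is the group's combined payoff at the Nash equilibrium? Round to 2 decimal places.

1771.84 billion dollars

With the mechanism, a contributed unit returns (3.9/8) / 0.38 = 1.2829 per unit of net cost to the contributor — now above 1 — so contributing fully is weakly dominant for every player.
At the Nash equilibrium everyone contributes 49. Group total payoff = 8 × (49 × 0.62 + 3.9 × 49) = 1771.84.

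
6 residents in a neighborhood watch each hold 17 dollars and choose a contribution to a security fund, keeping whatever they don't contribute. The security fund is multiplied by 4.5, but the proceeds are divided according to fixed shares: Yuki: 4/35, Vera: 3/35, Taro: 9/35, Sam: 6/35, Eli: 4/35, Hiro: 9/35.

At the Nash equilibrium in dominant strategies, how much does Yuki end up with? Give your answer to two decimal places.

34.49 dollars

For player j, contributing a unit is worthwhile iff 4.5 × (j's share) ≥ 1, i.e. iff j's share is at least 0.2222.
Taro and Hiro are above the threshold, contributing 17 each; the remaining 4 contribute 0. Total contributed: 34.
Yuki keeps 17 and receives 4.5 × 34 × 4/35 = 17.49 from the security fund, for a payoff of 34.49.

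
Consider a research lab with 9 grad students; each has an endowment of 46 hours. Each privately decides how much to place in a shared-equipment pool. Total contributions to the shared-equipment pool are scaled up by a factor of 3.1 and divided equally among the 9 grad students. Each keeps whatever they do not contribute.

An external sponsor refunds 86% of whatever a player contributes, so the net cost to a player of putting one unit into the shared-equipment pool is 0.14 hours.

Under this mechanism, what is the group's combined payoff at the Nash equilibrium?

The effective private return per unit is now (3.1/9) / 0.14 = 2.4603 > 1, so every player's dominant strategy flips to full contribution.
At the Nash equilibrium everyone contributes 46. Group total payoff = 9 × (46 × 0.86 + 3.1 × 46) = 1639.44.

1639.44 hours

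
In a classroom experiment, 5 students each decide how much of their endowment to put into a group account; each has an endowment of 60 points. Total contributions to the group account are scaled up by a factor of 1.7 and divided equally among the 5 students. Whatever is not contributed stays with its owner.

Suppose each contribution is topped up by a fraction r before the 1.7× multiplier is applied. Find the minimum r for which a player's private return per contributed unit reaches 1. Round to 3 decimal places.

1.941

With matching at rate r, one contributed unit becomes (1 + r) in the group account and returns 1.7 × (1 + r) / 5 to the contributor.
Setting this equal to 1: 1 + r = 5/1.7 = 2.9412.
So the minimum matching rate is r = 2.9412 − 1 = 1.941.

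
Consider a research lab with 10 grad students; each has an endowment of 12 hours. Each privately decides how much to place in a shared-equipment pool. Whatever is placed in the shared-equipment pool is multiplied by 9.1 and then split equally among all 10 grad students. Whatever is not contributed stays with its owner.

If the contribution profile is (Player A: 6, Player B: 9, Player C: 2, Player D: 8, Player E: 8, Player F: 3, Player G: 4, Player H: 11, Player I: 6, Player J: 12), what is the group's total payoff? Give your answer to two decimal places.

Total contributed: 6 + 9 + 2 + 8 + 8 + 3 + 4 + 11 + 6 + 12 = 69; total kept: 10 × 12 − 69 = 51.
The shared-equipment pool pays out 9.1 × 69 = 627.90 in aggregate.
Group total = 51 + 627.90 = 678.90.

678.90 hours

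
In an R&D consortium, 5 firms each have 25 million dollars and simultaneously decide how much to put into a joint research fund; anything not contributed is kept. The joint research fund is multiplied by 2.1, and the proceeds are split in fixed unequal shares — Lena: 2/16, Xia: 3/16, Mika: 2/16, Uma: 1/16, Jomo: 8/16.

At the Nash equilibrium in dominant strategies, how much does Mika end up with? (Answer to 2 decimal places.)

31.56 million dollars

A player with share s gets back 2.1·s per unit contributed, so full contribution is dominant for anyone with s > 1/2.1 = 0.4762 and zero contribution is dominant for anyone below.
The only share above 0.4762 is Jomo's 8/16, contributing 25; the remaining 4 contribute 0. Total contributed: 25.
Mika keeps 25 and receives 2.1 × 25 × 2/16 = 6.56 from the joint research fund, for a payoff of 31.56.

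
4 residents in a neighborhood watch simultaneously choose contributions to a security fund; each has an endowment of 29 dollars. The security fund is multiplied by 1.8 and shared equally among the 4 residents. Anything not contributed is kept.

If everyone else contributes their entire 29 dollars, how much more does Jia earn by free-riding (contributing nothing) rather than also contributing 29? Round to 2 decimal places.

Switching from a contribution of 29 to 0 lets Jia keep an extra 29 dollars, but lowers the security fund by 29, which costs Jia their own share of that drop: 1.8/4 × 29 = 13.05.
Net gain = 29 − 13.05 = 15.95. The private return per contributed unit (0.4500) is below 1, so free-riding is indeed the best response regardless of what the others do.

15.95 dollars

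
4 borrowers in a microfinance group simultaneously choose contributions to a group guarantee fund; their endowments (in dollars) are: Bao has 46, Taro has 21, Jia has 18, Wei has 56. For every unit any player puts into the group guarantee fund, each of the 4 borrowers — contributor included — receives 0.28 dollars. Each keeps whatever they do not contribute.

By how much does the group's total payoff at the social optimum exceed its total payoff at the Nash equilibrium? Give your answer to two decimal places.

The private return per contributed unit is 0.28 < 1 for everyone, so the Nash equilibrium is zero contribution and the group total is Σ E_j = 46 + 21 + 18 + 56 = 141.
Each contributed unit returns 1.120 to the group, so the social optimum is full contribution by everyone: group total = 1.120 × 141 = 157.92.
Efficiency loss = (1.120 − 1) × 141 = 16.92.

16.92 dollars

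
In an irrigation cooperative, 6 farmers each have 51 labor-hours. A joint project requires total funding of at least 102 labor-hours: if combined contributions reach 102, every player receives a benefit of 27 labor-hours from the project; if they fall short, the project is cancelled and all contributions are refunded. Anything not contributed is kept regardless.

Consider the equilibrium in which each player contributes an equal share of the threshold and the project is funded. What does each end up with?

61 labor-hours

Equal share of the threshold: 102/6 = 17.
At this profile no one gains by cutting their contribution: any cut drops the total below 102, the project is cancelled, contributions are refunded, and the deviator ends with 51, which is less than 51 − 17 + 27 = 61. Contributing more than 17 just wastes the excess. So contributing exactly 17 is a best response.
Each player's payoff: 51 − 17 + 27 = 61.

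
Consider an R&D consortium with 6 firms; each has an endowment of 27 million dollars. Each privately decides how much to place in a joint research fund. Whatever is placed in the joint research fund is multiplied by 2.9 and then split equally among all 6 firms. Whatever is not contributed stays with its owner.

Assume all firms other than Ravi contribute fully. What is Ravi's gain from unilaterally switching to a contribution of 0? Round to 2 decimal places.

13.95 million dollars

Switching from a contribution of 27 to 0 lets Ravi keep an extra 27 million dollars, but lowers the joint research fund by 27, which costs Ravi their own share of that drop: 2.9/6 × 27 = 13.05.
Net gain = 27 − 13.05 = 13.95. The private return per contributed unit (0.4833) is below 1, so free-riding is indeed the best response regardless of what the others do.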